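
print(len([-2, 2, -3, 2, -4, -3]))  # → 6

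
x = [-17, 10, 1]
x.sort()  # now [-17, 1, 10]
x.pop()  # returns 10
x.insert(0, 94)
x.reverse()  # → [1, -17, 94]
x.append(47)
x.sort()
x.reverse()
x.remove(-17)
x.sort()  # [1, 47, 94]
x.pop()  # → 94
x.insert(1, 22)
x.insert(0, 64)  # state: [64, 1, 22, 47]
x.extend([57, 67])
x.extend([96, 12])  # [64, 1, 22, 47, 57, 67, 96, 12]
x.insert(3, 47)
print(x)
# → [64, 1, 22, 47, 47, 57, 67, 96, 12]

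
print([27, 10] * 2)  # [27, 10, 27, 10]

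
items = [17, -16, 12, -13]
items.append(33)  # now [17, -16, 12, -13, 33]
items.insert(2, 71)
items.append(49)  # [17, -16, 71, 12, -13, 33, 49]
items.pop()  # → 49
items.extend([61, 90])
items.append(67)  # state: [17, -16, 71, 12, -13, 33, 61, 90, 67]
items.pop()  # 67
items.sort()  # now [-16, -13, 12, 17, 33, 61, 71, 90]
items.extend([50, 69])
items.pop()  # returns 69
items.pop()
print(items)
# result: [-16, -13, 12, 17, 33, 61, 71, 90]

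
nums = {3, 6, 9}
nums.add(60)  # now {3, 6, 9, 60}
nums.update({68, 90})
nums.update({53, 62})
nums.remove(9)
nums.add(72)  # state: {3, 6, 53, 60, 62, 68, 72, 90}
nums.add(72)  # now {3, 6, 53, 60, 62, 68, 72, 90}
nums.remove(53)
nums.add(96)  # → {3, 6, 60, 62, 68, 72, 90, 96}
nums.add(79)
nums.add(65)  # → {3, 6, 60, 62, 65, 68, 72, 79, 90, 96}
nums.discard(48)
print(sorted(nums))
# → [3, 6, 60, 62, 65, 68, 72, 79, 90, 96]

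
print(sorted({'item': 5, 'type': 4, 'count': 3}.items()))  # [('count', 3), ('item', 5), ('type', 4)]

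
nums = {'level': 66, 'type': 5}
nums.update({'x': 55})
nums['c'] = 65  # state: {'level': 66, 'type': 5, 'x': 55, 'c': 65}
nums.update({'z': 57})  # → {'level': 66, 'type': 5, 'x': 55, 'c': 65, 'z': 57}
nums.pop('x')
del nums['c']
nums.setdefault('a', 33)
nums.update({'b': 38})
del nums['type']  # {'level': 66, 'z': 57, 'a': 33, 'b': 38}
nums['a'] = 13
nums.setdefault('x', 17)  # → 17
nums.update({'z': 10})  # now {'level': 66, 'z': 10, 'a': 13, 'b': 38, 'x': 17}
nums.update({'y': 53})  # {'level': 66, 'z': 10, 'a': 13, 'b': 38, 'x': 17, 'y': 53}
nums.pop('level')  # 66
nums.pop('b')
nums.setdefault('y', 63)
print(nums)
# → {'z': 10, 'a': 13, 'x': 17, 'y': 53}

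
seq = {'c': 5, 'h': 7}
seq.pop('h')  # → 7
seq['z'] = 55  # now {'c': 5, 'z': 55}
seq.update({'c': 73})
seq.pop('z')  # 55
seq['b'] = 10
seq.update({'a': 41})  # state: {'c': 73, 'b': 10, 'a': 41}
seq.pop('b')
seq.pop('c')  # 73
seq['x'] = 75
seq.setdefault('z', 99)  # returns 99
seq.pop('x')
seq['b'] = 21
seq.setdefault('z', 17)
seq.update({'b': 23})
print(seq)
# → {'a': 41, 'z': 99, 'b': 23}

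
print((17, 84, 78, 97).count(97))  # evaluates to 1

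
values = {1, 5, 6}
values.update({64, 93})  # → {1, 5, 6, 64, 93}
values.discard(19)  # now {1, 5, 6, 64, 93}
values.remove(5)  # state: {1, 6, 64, 93}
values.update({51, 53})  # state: {1, 6, 51, 53, 64, 93}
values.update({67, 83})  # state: {1, 6, 51, 53, 64, 67, 83, 93}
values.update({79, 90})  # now {1, 6, 51, 53, 64, 67, 79, 83, 90, 93}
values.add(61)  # {1, 6, 51, 53, 61, 64, 67, 79, 83, 90, 93}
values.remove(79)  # {1, 6, 51, 53, 61, 64, 67, 83, 90, 93}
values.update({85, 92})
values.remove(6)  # {1, 51, 53, 61, 64, 67, 83, 85, 90, 92, 93}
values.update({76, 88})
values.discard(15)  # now {1, 51, 53, 61, 64, 67, 76, 83, 85, 88, 90, 92, 93}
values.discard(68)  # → {1, 51, 53, 61, 64, 67, 76, 83, 85, 88, 90, 92, 93}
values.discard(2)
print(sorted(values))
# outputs [1, 51, 53, 61, 64, 67, 76, 83, 85, 88, 90, 92, 93]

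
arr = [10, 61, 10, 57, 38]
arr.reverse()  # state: [38, 57, 10, 61, 10]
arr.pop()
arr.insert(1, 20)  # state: [38, 20, 57, 10, 61]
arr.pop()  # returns 61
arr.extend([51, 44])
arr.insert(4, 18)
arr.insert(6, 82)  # [38, 20, 57, 10, 18, 51, 82, 44]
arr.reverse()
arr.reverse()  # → [38, 20, 57, 10, 18, 51, 82, 44]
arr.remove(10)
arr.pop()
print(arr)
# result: [38, 20, 57, 18, 51, 82]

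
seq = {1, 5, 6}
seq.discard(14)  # {1, 5, 6}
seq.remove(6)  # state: {1, 5}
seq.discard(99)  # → {1, 5}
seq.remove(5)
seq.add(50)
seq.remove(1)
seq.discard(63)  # {50}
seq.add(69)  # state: {50, 69}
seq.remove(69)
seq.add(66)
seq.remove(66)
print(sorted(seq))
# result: [50]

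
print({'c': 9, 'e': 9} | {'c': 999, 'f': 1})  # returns {'c': 999, 'e': 9, 'f': 1}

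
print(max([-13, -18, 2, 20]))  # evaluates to 20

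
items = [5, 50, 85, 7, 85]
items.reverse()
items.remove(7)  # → [85, 85, 50, 5]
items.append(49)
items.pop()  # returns 49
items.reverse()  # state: [5, 50, 85, 85]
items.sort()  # [5, 50, 85, 85]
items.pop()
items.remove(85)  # [5, 50]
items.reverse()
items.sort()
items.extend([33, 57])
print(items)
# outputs [5, 50, 33, 57]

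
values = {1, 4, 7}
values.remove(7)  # {1, 4}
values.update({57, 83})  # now {1, 4, 57, 83}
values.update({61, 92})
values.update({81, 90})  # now {1, 4, 57, 61, 81, 83, 90, 92}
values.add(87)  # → {1, 4, 57, 61, 81, 83, 87, 90, 92}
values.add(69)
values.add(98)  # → {1, 4, 57, 61, 69, 81, 83, 87, 90, 92, 98}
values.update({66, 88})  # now {1, 4, 57, 61, 66, 69, 81, 83, 87, 88, 90, 92, 98}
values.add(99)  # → {1, 4, 57, 61, 66, 69, 81, 83, 87, 88, 90, 92, 98, 99}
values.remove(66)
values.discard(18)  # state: {1, 4, 57, 61, 69, 81, 83, 87, 88, 90, 92, 98, 99}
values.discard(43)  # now {1, 4, 57, 61, 69, 81, 83, 87, 88, 90, 92, 98, 99}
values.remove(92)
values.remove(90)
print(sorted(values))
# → [1, 4, 57, 61, 69, 81, 83, 87, 88, 98, 99]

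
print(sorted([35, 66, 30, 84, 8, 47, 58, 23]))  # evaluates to [8, 23, 30, 35, 47, 58, 66, 84]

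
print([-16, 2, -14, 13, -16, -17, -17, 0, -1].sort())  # None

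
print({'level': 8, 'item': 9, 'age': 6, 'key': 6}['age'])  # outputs 6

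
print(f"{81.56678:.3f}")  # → 81.567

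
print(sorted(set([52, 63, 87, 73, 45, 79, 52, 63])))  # [45, 52, 63, 73, 79, 87]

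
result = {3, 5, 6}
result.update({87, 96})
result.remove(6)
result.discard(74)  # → {3, 5, 87, 96}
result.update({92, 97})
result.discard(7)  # {3, 5, 87, 92, 96, 97}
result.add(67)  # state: {3, 5, 67, 87, 92, 96, 97}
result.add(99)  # {3, 5, 67, 87, 92, 96, 97, 99}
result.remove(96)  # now {3, 5, 67, 87, 92, 97, 99}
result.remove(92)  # {3, 5, 67, 87, 97, 99}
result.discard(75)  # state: {3, 5, 67, 87, 97, 99}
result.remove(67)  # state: {3, 5, 87, 97, 99}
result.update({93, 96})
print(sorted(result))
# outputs [3, 5, 87, 93, 96, 97, 99]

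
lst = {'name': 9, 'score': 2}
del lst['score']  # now {'name': 9}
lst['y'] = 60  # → {'name': 9, 'y': 60}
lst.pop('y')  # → 60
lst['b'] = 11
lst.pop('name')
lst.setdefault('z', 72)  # 72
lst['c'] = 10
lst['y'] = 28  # {'b': 11, 'z': 72, 'c': 10, 'y': 28}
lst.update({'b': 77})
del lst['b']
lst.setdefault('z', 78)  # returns 72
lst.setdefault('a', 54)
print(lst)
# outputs {'z': 72, 'c': 10, 'y': 28, 'a': 54}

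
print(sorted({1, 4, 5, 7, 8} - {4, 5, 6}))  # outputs [1, 7, 8]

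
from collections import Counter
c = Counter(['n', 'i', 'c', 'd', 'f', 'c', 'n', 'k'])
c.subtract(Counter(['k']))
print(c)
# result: Counter({'n': 2, 'c': 2, 'i': 1, 'd': 1, 'f': 1, 'k': 0})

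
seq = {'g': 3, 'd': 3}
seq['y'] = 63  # {'g': 3, 'd': 3, 'y': 63}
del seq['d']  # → {'g': 3, 'y': 63}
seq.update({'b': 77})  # {'g': 3, 'y': 63, 'b': 77}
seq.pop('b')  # 77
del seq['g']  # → {'y': 63}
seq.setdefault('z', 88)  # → 88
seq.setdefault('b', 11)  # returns 11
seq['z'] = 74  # {'y': 63, 'z': 74, 'b': 11}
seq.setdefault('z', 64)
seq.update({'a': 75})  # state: {'y': 63, 'z': 74, 'b': 11, 'a': 75}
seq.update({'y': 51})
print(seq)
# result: {'y': 51, 'z': 74, 'b': 11, 'a': 75}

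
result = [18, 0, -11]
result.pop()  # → -11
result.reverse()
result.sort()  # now [0, 18]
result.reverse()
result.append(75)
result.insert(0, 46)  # [46, 18, 0, 75]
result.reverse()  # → [75, 0, 18, 46]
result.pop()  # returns 46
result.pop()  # 18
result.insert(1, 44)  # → [75, 44, 0]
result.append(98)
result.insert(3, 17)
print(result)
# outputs [75, 44, 0, 17, 98]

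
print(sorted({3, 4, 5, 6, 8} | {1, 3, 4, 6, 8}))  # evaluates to [1, 3, 4, 5, 6, 8]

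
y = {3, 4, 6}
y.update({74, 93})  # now {3, 4, 6, 74, 93}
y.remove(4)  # {3, 6, 74, 93}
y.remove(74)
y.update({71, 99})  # {3, 6, 71, 93, 99}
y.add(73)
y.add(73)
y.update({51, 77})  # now {3, 6, 51, 71, 73, 77, 93, 99}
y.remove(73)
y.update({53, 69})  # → {3, 6, 51, 53, 69, 71, 77, 93, 99}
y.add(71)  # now {3, 6, 51, 53, 69, 71, 77, 93, 99}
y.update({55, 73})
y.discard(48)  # {3, 6, 51, 53, 55, 69, 71, 73, 77, 93, 99}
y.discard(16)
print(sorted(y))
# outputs [3, 6, 51, 53, 55, 69, 71, 73, 77, 93, 99]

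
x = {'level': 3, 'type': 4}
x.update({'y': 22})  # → {'level': 3, 'type': 4, 'y': 22}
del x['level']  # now {'type': 4, 'y': 22}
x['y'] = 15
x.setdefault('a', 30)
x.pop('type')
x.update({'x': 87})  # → {'y': 15, 'a': 30, 'x': 87}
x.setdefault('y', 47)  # 15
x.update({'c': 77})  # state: {'y': 15, 'a': 30, 'x': 87, 'c': 77}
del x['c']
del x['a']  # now {'y': 15, 'x': 87}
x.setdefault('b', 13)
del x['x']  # {'y': 15, 'b': 13}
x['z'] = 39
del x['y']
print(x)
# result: {'b': 13, 'z': 39}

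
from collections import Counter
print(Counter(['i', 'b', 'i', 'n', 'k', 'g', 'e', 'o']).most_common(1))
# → [('i', 2)]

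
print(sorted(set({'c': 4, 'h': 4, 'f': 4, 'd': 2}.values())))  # [2, 4]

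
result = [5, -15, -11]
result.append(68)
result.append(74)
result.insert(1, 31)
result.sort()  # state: [-15, -11, 5, 31, 68, 74]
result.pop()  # 74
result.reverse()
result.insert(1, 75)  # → [68, 75, 31, 5, -11, -15]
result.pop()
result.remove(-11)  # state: [68, 75, 31, 5]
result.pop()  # 5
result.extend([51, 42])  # [68, 75, 31, 51, 42]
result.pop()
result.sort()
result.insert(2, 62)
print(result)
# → [31, 51, 62, 68, 75]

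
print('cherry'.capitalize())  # Cherry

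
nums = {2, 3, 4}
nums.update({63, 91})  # {2, 3, 4, 63, 91}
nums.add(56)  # {2, 3, 4, 56, 63, 91}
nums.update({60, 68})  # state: {2, 3, 4, 56, 60, 63, 68, 91}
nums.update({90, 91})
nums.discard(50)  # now {2, 3, 4, 56, 60, 63, 68, 90, 91}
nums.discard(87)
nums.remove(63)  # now {2, 3, 4, 56, 60, 68, 90, 91}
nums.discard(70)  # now {2, 3, 4, 56, 60, 68, 90, 91}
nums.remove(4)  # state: {2, 3, 56, 60, 68, 90, 91}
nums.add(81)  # {2, 3, 56, 60, 68, 81, 90, 91}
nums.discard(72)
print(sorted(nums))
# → [2, 3, 56, 60, 68, 81, 90, 91]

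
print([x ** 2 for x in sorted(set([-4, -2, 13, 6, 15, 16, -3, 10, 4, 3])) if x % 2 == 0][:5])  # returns [16, 4, 16, 36, 100]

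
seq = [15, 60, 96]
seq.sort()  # [15, 60, 96]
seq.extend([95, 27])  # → [15, 60, 96, 95, 27]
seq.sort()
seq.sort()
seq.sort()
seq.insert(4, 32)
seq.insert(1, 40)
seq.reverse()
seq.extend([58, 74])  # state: [96, 32, 95, 60, 27, 40, 15, 58, 74]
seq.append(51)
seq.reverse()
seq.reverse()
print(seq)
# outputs [96, 32, 95, 60, 27, 40, 15, 58, 74, 51]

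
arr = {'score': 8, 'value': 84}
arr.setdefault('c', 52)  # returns 52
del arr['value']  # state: {'score': 8, 'c': 52}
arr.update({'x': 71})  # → {'score': 8, 'c': 52, 'x': 71}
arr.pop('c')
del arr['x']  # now {'score': 8}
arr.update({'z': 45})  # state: {'score': 8, 'z': 45}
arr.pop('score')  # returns 8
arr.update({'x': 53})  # {'z': 45, 'x': 53}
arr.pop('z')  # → 45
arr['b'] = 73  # {'x': 53, 'b': 73}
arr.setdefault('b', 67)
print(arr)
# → {'x': 53, 'b': 73}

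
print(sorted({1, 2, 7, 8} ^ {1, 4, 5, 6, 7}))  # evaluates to [2, 4, 5, 6, 8]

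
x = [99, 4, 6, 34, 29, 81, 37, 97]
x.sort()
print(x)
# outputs [4, 6, 29, 34, 37, 81, 97, 99]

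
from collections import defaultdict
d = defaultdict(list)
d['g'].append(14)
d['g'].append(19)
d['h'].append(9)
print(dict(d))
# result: {'g': [14, 19], 'h': [9]}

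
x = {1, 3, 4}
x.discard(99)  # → {1, 3, 4}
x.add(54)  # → {1, 3, 4, 54}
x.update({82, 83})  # {1, 3, 4, 54, 82, 83}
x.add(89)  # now {1, 3, 4, 54, 82, 83, 89}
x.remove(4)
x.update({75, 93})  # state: {1, 3, 54, 75, 82, 83, 89, 93}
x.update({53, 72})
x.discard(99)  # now {1, 3, 53, 54, 72, 75, 82, 83, 89, 93}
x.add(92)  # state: {1, 3, 53, 54, 72, 75, 82, 83, 89, 92, 93}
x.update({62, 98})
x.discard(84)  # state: {1, 3, 53, 54, 62, 72, 75, 82, 83, 89, 92, 93, 98}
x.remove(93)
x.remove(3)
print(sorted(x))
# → [1, 53, 54, 62, 72, 75, 82, 83, 89, 92, 98]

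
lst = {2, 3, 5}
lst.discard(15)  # {2, 3, 5}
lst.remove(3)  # {2, 5}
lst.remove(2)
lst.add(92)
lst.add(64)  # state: {5, 64, 92}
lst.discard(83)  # {5, 64, 92}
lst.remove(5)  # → {64, 92}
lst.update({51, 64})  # {51, 64, 92}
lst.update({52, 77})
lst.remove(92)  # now {51, 52, 64, 77}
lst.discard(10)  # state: {51, 52, 64, 77}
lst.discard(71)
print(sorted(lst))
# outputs [51, 52, 64, 77]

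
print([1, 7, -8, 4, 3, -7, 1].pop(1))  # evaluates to 7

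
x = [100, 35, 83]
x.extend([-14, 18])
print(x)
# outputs [100, 35, 83, -14, 18]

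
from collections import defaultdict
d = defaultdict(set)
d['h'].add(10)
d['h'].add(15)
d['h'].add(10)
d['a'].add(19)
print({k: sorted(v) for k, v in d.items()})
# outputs {'h': [10, 15], 'a': [19]}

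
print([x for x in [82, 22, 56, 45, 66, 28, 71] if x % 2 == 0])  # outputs [82, 22, 56, 66, 28]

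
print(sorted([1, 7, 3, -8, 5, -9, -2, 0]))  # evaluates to [-9, -8, -2, 0, 1, 3, 5, 7]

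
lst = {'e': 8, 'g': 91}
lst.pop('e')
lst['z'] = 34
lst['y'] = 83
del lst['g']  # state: {'z': 34, 'y': 83}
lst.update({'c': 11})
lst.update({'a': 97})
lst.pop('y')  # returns 83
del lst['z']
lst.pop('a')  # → 97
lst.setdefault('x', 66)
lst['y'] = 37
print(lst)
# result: {'c': 11, 'x': 66, 'y': 37}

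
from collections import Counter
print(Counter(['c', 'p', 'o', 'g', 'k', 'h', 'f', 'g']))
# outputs Counter({'g': 2, 'c': 1, 'p': 1, 'o': 1, 'k': 1, 'h': 1, 'f': 1})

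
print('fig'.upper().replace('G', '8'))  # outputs FI8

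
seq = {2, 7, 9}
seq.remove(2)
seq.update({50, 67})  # {7, 9, 50, 67}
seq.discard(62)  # {7, 9, 50, 67}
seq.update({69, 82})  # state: {7, 9, 50, 67, 69, 82}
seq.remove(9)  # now {7, 50, 67, 69, 82}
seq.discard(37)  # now {7, 50, 67, 69, 82}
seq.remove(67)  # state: {7, 50, 69, 82}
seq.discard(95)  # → {7, 50, 69, 82}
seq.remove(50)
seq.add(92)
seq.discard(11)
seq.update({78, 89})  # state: {7, 69, 78, 82, 89, 92}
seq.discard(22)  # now {7, 69, 78, 82, 89, 92}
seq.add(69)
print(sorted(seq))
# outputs [7, 69, 78, 82, 89, 92]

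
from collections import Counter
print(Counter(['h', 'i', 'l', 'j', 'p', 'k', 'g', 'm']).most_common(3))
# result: [('h', 1), ('i', 1), ('l', 1)]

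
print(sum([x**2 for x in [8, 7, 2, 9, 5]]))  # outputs 223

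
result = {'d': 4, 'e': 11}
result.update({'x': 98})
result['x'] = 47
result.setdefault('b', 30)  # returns 30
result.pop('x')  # 47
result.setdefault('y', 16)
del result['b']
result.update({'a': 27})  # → {'d': 4, 'e': 11, 'y': 16, 'a': 27}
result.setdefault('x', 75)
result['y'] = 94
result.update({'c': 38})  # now {'d': 4, 'e': 11, 'y': 94, 'a': 27, 'x': 75, 'c': 38}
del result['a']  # {'d': 4, 'e': 11, 'y': 94, 'x': 75, 'c': 38}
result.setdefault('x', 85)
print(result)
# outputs {'d': 4, 'e': 11, 'y': 94, 'x': 75, 'c': 38}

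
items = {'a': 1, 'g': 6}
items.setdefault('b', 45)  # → 45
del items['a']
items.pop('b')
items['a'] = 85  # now {'g': 6, 'a': 85}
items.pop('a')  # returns 85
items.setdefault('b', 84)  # 84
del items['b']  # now {'g': 6}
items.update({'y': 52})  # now {'g': 6, 'y': 52}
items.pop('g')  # 6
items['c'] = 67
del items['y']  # {'c': 67}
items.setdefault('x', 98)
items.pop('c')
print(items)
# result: {'x': 98}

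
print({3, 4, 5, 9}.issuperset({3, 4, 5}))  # True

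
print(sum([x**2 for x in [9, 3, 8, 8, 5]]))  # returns 243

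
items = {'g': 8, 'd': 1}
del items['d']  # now {'g': 8}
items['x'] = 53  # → {'g': 8, 'x': 53}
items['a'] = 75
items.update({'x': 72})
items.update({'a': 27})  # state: {'g': 8, 'x': 72, 'a': 27}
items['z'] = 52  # {'g': 8, 'x': 72, 'a': 27, 'z': 52}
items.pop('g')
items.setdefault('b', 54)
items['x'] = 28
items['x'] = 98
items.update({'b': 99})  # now {'x': 98, 'a': 27, 'z': 52, 'b': 99}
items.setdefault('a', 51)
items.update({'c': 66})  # {'x': 98, 'a': 27, 'z': 52, 'b': 99, 'c': 66}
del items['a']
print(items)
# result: {'x': 98, 'z': 52, 'b': 99, 'c': 66}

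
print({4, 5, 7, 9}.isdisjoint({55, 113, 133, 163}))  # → True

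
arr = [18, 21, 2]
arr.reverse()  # [2, 21, 18]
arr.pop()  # 18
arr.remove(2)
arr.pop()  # 21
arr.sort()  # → []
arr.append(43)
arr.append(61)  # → [43, 61]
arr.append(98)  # [43, 61, 98]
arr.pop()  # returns 98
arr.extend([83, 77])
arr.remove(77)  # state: [43, 61, 83]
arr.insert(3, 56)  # [43, 61, 83, 56]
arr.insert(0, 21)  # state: [21, 43, 61, 83, 56]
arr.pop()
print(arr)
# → [21, 43, 61, 83]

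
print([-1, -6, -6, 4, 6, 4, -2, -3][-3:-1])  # [4, -2]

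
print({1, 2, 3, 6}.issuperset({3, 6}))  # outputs True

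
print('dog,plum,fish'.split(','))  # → ['dog', 'plum', 'fish']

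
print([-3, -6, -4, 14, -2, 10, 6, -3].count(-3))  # 2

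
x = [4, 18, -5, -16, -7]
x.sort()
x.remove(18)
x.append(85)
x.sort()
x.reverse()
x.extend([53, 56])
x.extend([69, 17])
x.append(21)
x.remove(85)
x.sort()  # [-16, -7, -5, 4, 17, 21, 53, 56, 69]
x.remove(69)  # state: [-16, -7, -5, 4, 17, 21, 53, 56]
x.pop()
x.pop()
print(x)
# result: [-16, -7, -5, 4, 17, 21]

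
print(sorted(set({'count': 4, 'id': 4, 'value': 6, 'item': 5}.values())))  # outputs [4, 5, 6]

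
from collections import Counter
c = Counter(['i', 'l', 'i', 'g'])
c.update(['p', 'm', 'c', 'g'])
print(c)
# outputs Counter({'i': 2, 'g': 2, 'l': 1, 'p': 1, 'm': 1, 'c': 1})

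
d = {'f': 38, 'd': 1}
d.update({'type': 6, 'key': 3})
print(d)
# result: {'f': 38, 'd': 1, 'type': 6, 'key': 3}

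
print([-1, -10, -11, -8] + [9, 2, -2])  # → [-1, -10, -11, -8, 9, 2, -2]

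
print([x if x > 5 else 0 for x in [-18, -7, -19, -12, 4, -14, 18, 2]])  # [0, 0, 0, 0, 0, 0, 18, 0]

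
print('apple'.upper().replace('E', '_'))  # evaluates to APPL_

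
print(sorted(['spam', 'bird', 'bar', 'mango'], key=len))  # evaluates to ['bar', 'spam', 'bird', 'mango']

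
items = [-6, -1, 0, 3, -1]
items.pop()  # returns -1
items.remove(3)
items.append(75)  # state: [-6, -1, 0, 75]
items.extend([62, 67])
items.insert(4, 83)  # [-6, -1, 0, 75, 83, 62, 67]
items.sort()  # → [-6, -1, 0, 62, 67, 75, 83]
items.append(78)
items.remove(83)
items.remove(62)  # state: [-6, -1, 0, 67, 75, 78]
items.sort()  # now [-6, -1, 0, 67, 75, 78]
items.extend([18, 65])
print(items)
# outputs [-6, -1, 0, 67, 75, 78, 18, 65]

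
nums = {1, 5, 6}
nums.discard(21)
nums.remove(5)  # {1, 6}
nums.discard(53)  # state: {1, 6}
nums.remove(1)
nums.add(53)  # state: {6, 53}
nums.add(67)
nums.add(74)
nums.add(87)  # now {6, 53, 67, 74, 87}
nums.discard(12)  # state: {6, 53, 67, 74, 87}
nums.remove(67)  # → {6, 53, 74, 87}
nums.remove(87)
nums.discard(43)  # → {6, 53, 74}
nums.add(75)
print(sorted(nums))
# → [6, 53, 74, 75]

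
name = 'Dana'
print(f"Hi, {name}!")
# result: Hi, Dana!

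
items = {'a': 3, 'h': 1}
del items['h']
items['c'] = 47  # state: {'a': 3, 'c': 47}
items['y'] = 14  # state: {'a': 3, 'c': 47, 'y': 14}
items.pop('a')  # 3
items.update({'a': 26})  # {'c': 47, 'y': 14, 'a': 26}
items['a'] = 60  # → {'c': 47, 'y': 14, 'a': 60}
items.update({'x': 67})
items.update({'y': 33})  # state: {'c': 47, 'y': 33, 'a': 60, 'x': 67}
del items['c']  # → {'y': 33, 'a': 60, 'x': 67}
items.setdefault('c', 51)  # 51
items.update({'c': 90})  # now {'y': 33, 'a': 60, 'x': 67, 'c': 90}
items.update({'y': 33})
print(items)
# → {'y': 33, 'a': 60, 'x': 67, 'c': 90}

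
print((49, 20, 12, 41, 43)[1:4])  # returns (20, 12, 41)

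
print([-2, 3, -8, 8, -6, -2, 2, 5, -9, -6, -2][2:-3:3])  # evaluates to [-8, -2]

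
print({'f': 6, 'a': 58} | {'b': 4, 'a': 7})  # {'f': 6, 'a': 7, 'b': 4}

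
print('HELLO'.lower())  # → hello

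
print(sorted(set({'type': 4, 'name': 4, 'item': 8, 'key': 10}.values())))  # [4, 8, 10]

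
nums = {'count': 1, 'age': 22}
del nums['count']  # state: {'age': 22}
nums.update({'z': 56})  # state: {'age': 22, 'z': 56}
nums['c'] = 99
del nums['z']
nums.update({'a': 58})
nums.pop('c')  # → 99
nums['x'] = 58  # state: {'age': 22, 'a': 58, 'x': 58}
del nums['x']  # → {'age': 22, 'a': 58}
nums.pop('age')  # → 22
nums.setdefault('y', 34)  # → 34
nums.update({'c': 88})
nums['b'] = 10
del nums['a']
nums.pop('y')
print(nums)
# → {'c': 88, 'b': 10}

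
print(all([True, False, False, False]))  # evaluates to False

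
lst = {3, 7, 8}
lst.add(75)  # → {3, 7, 8, 75}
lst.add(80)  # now {3, 7, 8, 75, 80}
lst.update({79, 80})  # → {3, 7, 8, 75, 79, 80}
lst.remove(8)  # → {3, 7, 75, 79, 80}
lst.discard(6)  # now {3, 7, 75, 79, 80}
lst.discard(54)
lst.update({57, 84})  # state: {3, 7, 57, 75, 79, 80, 84}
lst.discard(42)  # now {3, 7, 57, 75, 79, 80, 84}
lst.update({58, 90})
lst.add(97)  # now {3, 7, 57, 58, 75, 79, 80, 84, 90, 97}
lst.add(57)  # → {3, 7, 57, 58, 75, 79, 80, 84, 90, 97}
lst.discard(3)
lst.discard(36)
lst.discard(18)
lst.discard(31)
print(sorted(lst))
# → [7, 57, 58, 75, 79, 80, 84, 90, 97]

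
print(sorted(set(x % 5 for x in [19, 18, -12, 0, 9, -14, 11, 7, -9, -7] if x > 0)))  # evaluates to [1, 2, 3, 4]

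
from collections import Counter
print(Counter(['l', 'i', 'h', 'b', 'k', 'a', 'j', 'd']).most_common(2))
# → [('l', 1), ('i', 1)]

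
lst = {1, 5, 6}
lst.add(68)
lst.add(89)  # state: {1, 5, 6, 68, 89}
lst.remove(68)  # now {1, 5, 6, 89}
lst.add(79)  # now {1, 5, 6, 79, 89}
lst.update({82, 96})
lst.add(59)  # {1, 5, 6, 59, 79, 82, 89, 96}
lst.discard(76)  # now {1, 5, 6, 59, 79, 82, 89, 96}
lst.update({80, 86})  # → {1, 5, 6, 59, 79, 80, 82, 86, 89, 96}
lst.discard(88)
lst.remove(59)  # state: {1, 5, 6, 79, 80, 82, 86, 89, 96}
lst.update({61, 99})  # {1, 5, 6, 61, 79, 80, 82, 86, 89, 96, 99}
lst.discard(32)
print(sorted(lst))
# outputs [1, 5, 6, 61, 79, 80, 82, 86, 89, 96, 99]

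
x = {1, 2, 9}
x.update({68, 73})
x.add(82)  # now {1, 2, 9, 68, 73, 82}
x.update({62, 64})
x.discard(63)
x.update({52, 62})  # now {1, 2, 9, 52, 62, 64, 68, 73, 82}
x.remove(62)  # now {1, 2, 9, 52, 64, 68, 73, 82}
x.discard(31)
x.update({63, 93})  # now {1, 2, 9, 52, 63, 64, 68, 73, 82, 93}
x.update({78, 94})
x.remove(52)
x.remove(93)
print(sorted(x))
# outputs [1, 2, 9, 63, 64, 68, 73, 78, 82, 94]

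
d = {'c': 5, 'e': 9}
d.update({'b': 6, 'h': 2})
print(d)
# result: {'c': 5, 'e': 9, 'b': 6, 'h': 2}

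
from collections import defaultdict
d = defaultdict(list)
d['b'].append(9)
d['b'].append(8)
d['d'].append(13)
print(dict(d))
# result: {'b': [9, 8], 'd': [13]}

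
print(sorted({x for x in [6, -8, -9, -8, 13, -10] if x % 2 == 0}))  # [-10, -8, 6]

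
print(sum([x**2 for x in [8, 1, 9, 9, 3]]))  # 236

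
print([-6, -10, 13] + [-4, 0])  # [-6, -10, 13, -4, 0]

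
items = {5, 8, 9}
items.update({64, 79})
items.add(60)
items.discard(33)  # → {5, 8, 9, 60, 64, 79}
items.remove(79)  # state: {5, 8, 9, 60, 64}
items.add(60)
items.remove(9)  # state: {5, 8, 60, 64}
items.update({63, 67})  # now {5, 8, 60, 63, 64, 67}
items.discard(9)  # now {5, 8, 60, 63, 64, 67}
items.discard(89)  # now {5, 8, 60, 63, 64, 67}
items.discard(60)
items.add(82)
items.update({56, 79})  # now {5, 8, 56, 63, 64, 67, 79, 82}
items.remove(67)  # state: {5, 8, 56, 63, 64, 79, 82}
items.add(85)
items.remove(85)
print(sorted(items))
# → [5, 8, 56, 63, 64, 79, 82]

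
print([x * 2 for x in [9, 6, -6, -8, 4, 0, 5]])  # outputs [18, 12, -12, -16, 8, 0, 10]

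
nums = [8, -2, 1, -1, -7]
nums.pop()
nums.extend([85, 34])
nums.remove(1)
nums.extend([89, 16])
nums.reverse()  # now [16, 89, 34, 85, -1, -2, 8]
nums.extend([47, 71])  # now [16, 89, 34, 85, -1, -2, 8, 47, 71]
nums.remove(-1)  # [16, 89, 34, 85, -2, 8, 47, 71]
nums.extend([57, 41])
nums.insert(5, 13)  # [16, 89, 34, 85, -2, 13, 8, 47, 71, 57, 41]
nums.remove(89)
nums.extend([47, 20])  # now [16, 34, 85, -2, 13, 8, 47, 71, 57, 41, 47, 20]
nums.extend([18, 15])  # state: [16, 34, 85, -2, 13, 8, 47, 71, 57, 41, 47, 20, 18, 15]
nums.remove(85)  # [16, 34, -2, 13, 8, 47, 71, 57, 41, 47, 20, 18, 15]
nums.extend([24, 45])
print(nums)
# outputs [16, 34, -2, 13, 8, 47, 71, 57, 41, 47, 20, 18, 15, 24, 45]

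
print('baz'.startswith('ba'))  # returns True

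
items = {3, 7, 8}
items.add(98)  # {3, 7, 8, 98}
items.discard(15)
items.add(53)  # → {3, 7, 8, 53, 98}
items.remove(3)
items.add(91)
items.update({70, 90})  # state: {7, 8, 53, 70, 90, 91, 98}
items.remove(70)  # {7, 8, 53, 90, 91, 98}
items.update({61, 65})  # {7, 8, 53, 61, 65, 90, 91, 98}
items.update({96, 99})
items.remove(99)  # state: {7, 8, 53, 61, 65, 90, 91, 96, 98}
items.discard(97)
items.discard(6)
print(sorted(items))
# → [7, 8, 53, 61, 65, 90, 91, 96, 98]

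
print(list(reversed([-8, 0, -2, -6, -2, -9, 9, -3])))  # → [-3, 9, -9, -2, -6, -2, 0, -8]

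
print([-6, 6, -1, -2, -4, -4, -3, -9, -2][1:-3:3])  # [6, -4]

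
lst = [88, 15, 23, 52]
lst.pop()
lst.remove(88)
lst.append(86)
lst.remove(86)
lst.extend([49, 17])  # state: [15, 23, 49, 17]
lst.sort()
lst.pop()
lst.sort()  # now [15, 17, 23]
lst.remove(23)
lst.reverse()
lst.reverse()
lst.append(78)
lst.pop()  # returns 78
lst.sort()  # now [15, 17]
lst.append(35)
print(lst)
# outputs [15, 17, 35]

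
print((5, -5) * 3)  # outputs (5, -5, 5, -5, 5, -5)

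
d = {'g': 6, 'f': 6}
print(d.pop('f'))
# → 6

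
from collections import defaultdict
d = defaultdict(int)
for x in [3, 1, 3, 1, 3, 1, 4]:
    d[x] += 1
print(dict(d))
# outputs {3: 3, 1: 3, 4: 1}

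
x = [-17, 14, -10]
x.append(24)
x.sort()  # [-17, -10, 14, 24]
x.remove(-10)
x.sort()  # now [-17, 14, 24]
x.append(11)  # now [-17, 14, 24, 11]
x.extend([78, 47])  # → [-17, 14, 24, 11, 78, 47]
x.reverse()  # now [47, 78, 11, 24, 14, -17]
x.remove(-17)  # [47, 78, 11, 24, 14]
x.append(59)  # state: [47, 78, 11, 24, 14, 59]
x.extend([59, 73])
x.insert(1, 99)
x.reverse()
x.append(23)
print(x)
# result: [73, 59, 59, 14, 24, 11, 78, 99, 47, 23]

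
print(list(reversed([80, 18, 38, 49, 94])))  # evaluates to [94, 49, 38, 18, 80]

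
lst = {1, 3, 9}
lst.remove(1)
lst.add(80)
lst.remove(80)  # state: {3, 9}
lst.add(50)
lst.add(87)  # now {3, 9, 50, 87}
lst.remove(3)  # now {9, 50, 87}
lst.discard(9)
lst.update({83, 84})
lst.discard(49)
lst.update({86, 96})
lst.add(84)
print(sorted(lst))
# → [50, 83, 84, 86, 87, 96]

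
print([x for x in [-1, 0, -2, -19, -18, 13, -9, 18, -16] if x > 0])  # [13, 18]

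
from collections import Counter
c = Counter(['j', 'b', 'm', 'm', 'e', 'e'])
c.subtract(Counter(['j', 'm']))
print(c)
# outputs Counter({'e': 2, 'b': 1, 'm': 1, 'j': 0})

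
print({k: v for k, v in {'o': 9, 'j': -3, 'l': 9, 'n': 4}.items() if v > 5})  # {'o': 9, 'l': 9}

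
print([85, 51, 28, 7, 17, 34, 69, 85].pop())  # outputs 85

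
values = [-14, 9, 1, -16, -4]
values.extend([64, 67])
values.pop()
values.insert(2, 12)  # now [-14, 9, 12, 1, -16, -4, 64]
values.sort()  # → [-16, -14, -4, 1, 9, 12, 64]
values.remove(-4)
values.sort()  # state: [-16, -14, 1, 9, 12, 64]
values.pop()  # 64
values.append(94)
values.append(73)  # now [-16, -14, 1, 9, 12, 94, 73]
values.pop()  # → 73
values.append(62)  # [-16, -14, 1, 9, 12, 94, 62]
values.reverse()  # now [62, 94, 12, 9, 1, -14, -16]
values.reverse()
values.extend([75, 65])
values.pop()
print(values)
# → [-16, -14, 1, 9, 12, 94, 62, 75]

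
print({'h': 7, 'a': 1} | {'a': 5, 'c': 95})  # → {'h': 7, 'a': 5, 'c': 95}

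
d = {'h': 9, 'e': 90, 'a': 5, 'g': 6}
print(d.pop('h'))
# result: 9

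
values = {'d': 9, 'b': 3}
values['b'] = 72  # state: {'d': 9, 'b': 72}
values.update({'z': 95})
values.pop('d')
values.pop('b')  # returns 72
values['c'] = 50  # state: {'z': 95, 'c': 50}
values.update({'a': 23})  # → {'z': 95, 'c': 50, 'a': 23}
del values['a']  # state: {'z': 95, 'c': 50}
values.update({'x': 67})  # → {'z': 95, 'c': 50, 'x': 67}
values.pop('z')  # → 95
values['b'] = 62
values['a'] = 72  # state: {'c': 50, 'x': 67, 'b': 62, 'a': 72}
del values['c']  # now {'x': 67, 'b': 62, 'a': 72}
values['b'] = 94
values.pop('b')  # 94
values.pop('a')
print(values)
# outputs {'x': 67}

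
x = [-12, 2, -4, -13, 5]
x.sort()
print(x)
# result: [-13, -12, -4, 2, 5]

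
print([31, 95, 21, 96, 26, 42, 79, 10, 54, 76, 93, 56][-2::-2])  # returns [93, 54, 79, 26, 21, 31]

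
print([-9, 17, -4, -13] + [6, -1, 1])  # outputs [-9, 17, -4, -13, 6, -1, 1]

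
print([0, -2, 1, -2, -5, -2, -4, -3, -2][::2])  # [0, 1, -5, -4, -2]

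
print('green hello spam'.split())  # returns ['green', 'hello', 'spam']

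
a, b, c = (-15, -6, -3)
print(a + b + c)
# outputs -24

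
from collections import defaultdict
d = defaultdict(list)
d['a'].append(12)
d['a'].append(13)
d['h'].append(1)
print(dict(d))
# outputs {'a': [12, 13], 'h': [1]}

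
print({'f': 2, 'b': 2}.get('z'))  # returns None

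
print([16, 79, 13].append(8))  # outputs None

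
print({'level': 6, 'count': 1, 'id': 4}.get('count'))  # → 1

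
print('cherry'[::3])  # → cr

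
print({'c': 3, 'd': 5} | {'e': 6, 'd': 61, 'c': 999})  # {'c': 999, 'd': 61, 'e': 6}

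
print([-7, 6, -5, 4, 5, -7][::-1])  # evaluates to [-7, 5, 4, -5, 6, -7]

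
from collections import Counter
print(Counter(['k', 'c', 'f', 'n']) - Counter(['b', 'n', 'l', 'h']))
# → Counter({'k': 1, 'c': 1, 'f': 1})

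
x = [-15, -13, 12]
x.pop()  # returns 12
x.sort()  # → [-15, -13]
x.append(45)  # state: [-15, -13, 45]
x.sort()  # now [-15, -13, 45]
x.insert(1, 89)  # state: [-15, 89, -13, 45]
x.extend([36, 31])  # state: [-15, 89, -13, 45, 36, 31]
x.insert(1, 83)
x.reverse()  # [31, 36, 45, -13, 89, 83, -15]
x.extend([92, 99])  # [31, 36, 45, -13, 89, 83, -15, 92, 99]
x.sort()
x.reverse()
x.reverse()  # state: [-15, -13, 31, 36, 45, 83, 89, 92, 99]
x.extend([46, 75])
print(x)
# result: [-15, -13, 31, 36, 45, 83, 89, 92, 99, 46, 75]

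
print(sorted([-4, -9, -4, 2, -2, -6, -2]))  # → [-9, -6, -4, -4, -2, -2, 2]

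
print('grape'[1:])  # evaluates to rape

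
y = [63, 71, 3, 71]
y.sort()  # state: [3, 63, 71, 71]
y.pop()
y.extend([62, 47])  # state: [3, 63, 71, 62, 47]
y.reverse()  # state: [47, 62, 71, 63, 3]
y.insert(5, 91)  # [47, 62, 71, 63, 3, 91]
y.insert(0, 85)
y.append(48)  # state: [85, 47, 62, 71, 63, 3, 91, 48]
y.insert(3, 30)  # [85, 47, 62, 30, 71, 63, 3, 91, 48]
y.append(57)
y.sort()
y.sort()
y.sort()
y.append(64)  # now [3, 30, 47, 48, 57, 62, 63, 71, 85, 91, 64]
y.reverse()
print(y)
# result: [64, 91, 85, 71, 63, 62, 57, 48, 47, 30, 3]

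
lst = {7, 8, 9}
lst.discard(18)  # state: {7, 8, 9}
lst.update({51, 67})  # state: {7, 8, 9, 51, 67}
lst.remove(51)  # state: {7, 8, 9, 67}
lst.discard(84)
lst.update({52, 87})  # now {7, 8, 9, 52, 67, 87}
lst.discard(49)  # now {7, 8, 9, 52, 67, 87}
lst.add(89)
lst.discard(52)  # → {7, 8, 9, 67, 87, 89}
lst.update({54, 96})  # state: {7, 8, 9, 54, 67, 87, 89, 96}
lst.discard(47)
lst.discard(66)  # {7, 8, 9, 54, 67, 87, 89, 96}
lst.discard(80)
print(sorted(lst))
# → [7, 8, 9, 54, 67, 87, 89, 96]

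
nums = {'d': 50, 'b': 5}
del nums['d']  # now {'b': 5}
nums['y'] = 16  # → {'b': 5, 'y': 16}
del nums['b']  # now {'y': 16}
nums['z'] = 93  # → {'y': 16, 'z': 93}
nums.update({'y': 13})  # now {'y': 13, 'z': 93}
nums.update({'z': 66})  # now {'y': 13, 'z': 66}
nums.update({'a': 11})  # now {'y': 13, 'z': 66, 'a': 11}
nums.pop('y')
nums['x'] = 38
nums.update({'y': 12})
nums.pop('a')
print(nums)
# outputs {'z': 66, 'x': 38, 'y': 12}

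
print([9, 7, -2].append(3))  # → None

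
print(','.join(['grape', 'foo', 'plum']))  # grape,foo,plum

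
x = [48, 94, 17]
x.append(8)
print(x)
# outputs [48, 94, 17, 8]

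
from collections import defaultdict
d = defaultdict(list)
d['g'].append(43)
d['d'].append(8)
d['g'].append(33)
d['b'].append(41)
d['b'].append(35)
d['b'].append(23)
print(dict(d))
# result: {'g': [43, 33], 'd': [8], 'b': [41, 35, 23]}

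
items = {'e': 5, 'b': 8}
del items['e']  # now {'b': 8}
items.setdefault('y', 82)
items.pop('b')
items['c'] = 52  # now {'y': 82, 'c': 52}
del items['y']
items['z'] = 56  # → {'c': 52, 'z': 56}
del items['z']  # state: {'c': 52}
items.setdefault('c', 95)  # 52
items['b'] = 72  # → {'c': 52, 'b': 72}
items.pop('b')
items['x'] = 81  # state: {'c': 52, 'x': 81}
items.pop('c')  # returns 52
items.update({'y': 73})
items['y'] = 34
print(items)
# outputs {'x': 81, 'y': 34}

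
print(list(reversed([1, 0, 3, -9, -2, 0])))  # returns [0, -2, -9, 3, 0, 1]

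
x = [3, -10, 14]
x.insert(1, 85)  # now [3, 85, -10, 14]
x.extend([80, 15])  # [3, 85, -10, 14, 80, 15]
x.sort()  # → [-10, 3, 14, 15, 80, 85]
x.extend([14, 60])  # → [-10, 3, 14, 15, 80, 85, 14, 60]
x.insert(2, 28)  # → [-10, 3, 28, 14, 15, 80, 85, 14, 60]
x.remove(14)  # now [-10, 3, 28, 15, 80, 85, 14, 60]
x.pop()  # 60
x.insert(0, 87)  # [87, -10, 3, 28, 15, 80, 85, 14]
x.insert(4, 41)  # [87, -10, 3, 28, 41, 15, 80, 85, 14]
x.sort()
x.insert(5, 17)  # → [-10, 3, 14, 15, 28, 17, 41, 80, 85, 87]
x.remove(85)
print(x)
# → [-10, 3, 14, 15, 28, 17, 41, 80, 87]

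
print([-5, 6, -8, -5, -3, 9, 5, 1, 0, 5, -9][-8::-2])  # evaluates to [-5, 6]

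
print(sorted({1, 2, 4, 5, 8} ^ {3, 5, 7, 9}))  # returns [1, 2, 3, 4, 7, 8, 9]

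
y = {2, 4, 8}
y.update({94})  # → {2, 4, 8, 94}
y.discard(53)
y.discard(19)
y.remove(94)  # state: {2, 4, 8}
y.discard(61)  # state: {2, 4, 8}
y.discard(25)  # {2, 4, 8}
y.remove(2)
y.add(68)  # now {4, 8, 68}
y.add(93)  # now {4, 8, 68, 93}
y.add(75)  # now {4, 8, 68, 75, 93}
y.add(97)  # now {4, 8, 68, 75, 93, 97}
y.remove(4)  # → {8, 68, 75, 93, 97}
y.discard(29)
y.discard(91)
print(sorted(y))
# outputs [8, 68, 75, 93, 97]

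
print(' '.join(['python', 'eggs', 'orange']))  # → python eggs orange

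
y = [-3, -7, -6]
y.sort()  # [-7, -6, -3]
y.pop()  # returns -3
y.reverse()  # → [-6, -7]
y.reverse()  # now [-7, -6]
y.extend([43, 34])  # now [-7, -6, 43, 34]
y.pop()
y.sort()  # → [-7, -6, 43]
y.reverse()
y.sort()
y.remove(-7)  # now [-6, 43]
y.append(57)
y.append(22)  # [-6, 43, 57, 22]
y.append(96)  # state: [-6, 43, 57, 22, 96]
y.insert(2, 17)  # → [-6, 43, 17, 57, 22, 96]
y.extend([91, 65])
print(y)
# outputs [-6, 43, 17, 57, 22, 96, 91, 65]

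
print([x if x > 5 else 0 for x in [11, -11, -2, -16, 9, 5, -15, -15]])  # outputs [11, 0, 0, 0, 9, 0, 0, 0]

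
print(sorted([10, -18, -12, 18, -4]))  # [-18, -12, -4, 10, 18]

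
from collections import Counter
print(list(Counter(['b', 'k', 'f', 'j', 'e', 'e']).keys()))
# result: ['b', 'k', 'f', 'j', 'e']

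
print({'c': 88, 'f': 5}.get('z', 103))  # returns 103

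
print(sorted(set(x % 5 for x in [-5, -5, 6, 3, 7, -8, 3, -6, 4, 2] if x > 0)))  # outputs [1, 2, 3, 4]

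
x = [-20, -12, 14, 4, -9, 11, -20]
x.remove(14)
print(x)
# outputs [-20, -12, 4, -9, 11, -20]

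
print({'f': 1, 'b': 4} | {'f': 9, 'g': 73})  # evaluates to {'f': 9, 'b': 4, 'g': 73}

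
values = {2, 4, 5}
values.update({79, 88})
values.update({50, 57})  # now {2, 4, 5, 50, 57, 79, 88}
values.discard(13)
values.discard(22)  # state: {2, 4, 5, 50, 57, 79, 88}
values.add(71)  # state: {2, 4, 5, 50, 57, 71, 79, 88}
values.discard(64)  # {2, 4, 5, 50, 57, 71, 79, 88}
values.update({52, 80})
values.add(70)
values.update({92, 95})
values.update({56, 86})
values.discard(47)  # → {2, 4, 5, 50, 52, 56, 57, 70, 71, 79, 80, 86, 88, 92, 95}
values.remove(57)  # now {2, 4, 5, 50, 52, 56, 70, 71, 79, 80, 86, 88, 92, 95}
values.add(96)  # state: {2, 4, 5, 50, 52, 56, 70, 71, 79, 80, 86, 88, 92, 95, 96}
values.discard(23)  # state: {2, 4, 5, 50, 52, 56, 70, 71, 79, 80, 86, 88, 92, 95, 96}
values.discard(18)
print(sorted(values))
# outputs [2, 4, 5, 50, 52, 56, 70, 71, 79, 80, 86, 88, 92, 95, 96]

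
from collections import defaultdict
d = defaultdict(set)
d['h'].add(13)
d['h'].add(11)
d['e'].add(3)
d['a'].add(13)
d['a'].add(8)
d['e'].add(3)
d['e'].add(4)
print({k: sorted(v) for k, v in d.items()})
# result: {'h': [11, 13], 'e': [3, 4], 'a': [8, 13]}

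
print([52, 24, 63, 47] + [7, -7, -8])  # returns [52, 24, 63, 47, 7, -7, -8]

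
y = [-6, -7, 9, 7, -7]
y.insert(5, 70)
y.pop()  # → 70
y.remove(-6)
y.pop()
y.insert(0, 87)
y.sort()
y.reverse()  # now [87, 9, 7, -7]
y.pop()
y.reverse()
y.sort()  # [7, 9, 87]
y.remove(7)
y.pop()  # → 87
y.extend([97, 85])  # [9, 97, 85]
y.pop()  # 85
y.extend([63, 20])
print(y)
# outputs [9, 97, 63, 20]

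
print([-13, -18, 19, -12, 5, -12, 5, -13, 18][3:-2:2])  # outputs [-12, -12]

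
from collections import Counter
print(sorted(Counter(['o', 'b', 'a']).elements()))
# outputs ['a', 'b', 'o']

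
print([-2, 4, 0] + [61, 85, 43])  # [-2, 4, 0, 61, 85, 43]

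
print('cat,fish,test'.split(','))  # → ['cat', 'fish', 'test']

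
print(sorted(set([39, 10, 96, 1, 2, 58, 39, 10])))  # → [1, 2, 10, 39, 58, 96]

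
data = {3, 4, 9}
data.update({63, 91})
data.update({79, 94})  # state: {3, 4, 9, 63, 79, 91, 94}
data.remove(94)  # {3, 4, 9, 63, 79, 91}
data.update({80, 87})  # {3, 4, 9, 63, 79, 80, 87, 91}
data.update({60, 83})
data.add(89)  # {3, 4, 9, 60, 63, 79, 80, 83, 87, 89, 91}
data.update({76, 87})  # {3, 4, 9, 60, 63, 76, 79, 80, 83, 87, 89, 91}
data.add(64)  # {3, 4, 9, 60, 63, 64, 76, 79, 80, 83, 87, 89, 91}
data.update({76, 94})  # {3, 4, 9, 60, 63, 64, 76, 79, 80, 83, 87, 89, 91, 94}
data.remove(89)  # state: {3, 4, 9, 60, 63, 64, 76, 79, 80, 83, 87, 91, 94}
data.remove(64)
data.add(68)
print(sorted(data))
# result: [3, 4, 9, 60, 63, 68, 76, 79, 80, 83, 87, 91, 94]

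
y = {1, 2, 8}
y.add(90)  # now {1, 2, 8, 90}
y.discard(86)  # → {1, 2, 8, 90}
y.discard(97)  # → {1, 2, 8, 90}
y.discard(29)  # {1, 2, 8, 90}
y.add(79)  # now {1, 2, 8, 79, 90}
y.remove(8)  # {1, 2, 79, 90}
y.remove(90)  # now {1, 2, 79}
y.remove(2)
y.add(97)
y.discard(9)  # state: {1, 79, 97}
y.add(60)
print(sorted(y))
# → [1, 60, 79, 97]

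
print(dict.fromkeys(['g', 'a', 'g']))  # {'g': None, 'a': None}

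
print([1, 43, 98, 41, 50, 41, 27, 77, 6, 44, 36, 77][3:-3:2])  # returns [41, 41, 77]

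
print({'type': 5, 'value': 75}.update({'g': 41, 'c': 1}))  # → None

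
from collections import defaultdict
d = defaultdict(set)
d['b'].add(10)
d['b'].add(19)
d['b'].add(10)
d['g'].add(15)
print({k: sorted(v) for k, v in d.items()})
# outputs {'b': [10, 19], 'g': [15]}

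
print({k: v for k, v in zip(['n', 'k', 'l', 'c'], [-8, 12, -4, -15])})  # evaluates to {'n': -8, 'k': 12, 'l': -4, 'c': -15}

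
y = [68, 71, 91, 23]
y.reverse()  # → [23, 91, 71, 68]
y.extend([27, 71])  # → [23, 91, 71, 68, 27, 71]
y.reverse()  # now [71, 27, 68, 71, 91, 23]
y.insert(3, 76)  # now [71, 27, 68, 76, 71, 91, 23]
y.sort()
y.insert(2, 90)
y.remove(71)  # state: [23, 27, 90, 68, 71, 76, 91]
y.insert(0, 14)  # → [14, 23, 27, 90, 68, 71, 76, 91]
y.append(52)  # [14, 23, 27, 90, 68, 71, 76, 91, 52]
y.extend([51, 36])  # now [14, 23, 27, 90, 68, 71, 76, 91, 52, 51, 36]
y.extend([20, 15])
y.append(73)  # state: [14, 23, 27, 90, 68, 71, 76, 91, 52, 51, 36, 20, 15, 73]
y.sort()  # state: [14, 15, 20, 23, 27, 36, 51, 52, 68, 71, 73, 76, 90, 91]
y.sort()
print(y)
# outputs [14, 15, 20, 23, 27, 36, 51, 52, 68, 71, 73, 76, 90, 91]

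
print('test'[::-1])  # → tset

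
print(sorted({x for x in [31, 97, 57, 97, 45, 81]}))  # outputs [31, 45, 57, 81, 97]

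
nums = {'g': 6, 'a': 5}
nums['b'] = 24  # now {'g': 6, 'a': 5, 'b': 24}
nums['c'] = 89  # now {'g': 6, 'a': 5, 'b': 24, 'c': 89}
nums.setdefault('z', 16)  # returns 16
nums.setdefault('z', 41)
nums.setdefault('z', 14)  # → 16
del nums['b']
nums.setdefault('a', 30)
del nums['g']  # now {'a': 5, 'c': 89, 'z': 16}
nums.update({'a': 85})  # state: {'a': 85, 'c': 89, 'z': 16}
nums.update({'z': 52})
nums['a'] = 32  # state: {'a': 32, 'c': 89, 'z': 52}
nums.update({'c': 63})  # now {'a': 32, 'c': 63, 'z': 52}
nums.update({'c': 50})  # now {'a': 32, 'c': 50, 'z': 52}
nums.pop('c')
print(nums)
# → {'a': 32, 'z': 52}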